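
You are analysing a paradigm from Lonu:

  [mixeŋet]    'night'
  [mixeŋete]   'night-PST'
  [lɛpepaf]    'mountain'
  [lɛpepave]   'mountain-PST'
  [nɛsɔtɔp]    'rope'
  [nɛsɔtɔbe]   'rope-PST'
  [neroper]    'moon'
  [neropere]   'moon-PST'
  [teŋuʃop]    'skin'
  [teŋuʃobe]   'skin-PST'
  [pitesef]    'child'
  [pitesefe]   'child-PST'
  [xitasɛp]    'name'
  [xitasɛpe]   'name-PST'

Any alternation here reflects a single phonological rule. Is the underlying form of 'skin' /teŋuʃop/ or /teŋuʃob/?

'skin' shows [p] ~ [b] at the end of the stem ([teŋuʃop] vs [teŋuʃobe]).
If /p/ were underlying and a rule turned it into [b] before the PST suffix, 'name' would also alternate; but it has [p] in both [xitasɛp] and [xitasɛpe].
The underlying segment must be /b/; voiced obstruents become voiceless word-finally, yielding [p] there.

/teŋuʃob/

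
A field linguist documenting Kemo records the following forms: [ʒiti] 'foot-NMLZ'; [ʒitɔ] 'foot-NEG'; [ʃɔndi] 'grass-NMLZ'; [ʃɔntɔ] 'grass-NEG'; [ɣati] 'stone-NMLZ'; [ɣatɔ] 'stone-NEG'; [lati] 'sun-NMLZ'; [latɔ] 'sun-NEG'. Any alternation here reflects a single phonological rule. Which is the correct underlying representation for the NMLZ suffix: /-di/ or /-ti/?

The NMLZ morpheme has two allomorphs, [-di] and [-ti].
The NEG suffix, which begins with [t], is invariant after every stem; so [t] is not altered by any rule here.
The NMLZ suffix is therefore /-di/ underlyingly, with post-vocalic devoicing: voiced stops become voiceless after a vowel.

/-di/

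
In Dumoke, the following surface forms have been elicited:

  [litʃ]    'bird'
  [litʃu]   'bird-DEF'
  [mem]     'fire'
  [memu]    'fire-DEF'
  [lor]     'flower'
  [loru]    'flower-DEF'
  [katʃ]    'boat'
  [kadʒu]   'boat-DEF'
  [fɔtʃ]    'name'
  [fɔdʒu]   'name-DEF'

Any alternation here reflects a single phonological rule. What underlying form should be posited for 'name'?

/fɔdʒ/

The root 'name' surfaces as [fɔtʃ] and [fɔdʒu], with a stem-final [tʃ] ~ [dʒ] alternation.
If /tʃ/ were underlying and a rule turned it into [dʒ] before the DEF suffix, 'bird' would also alternate; but it has [tʃ] in both [litʃ] and [litʃu].
The alternation reflects word-final obstruent devoicing: voiced obstruents become voiceless word-finally. /dʒ/ is underlying.
Hence 'name' is /fɔdʒ/ underlyingly.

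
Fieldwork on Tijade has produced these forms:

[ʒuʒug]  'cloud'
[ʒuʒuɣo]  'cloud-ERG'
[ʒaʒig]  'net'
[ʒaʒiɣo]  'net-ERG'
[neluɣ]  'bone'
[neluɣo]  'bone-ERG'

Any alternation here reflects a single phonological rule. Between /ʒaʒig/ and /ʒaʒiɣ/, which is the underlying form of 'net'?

/ʒaʒig/

The stem for 'net' ends in [g] in [ʒaʒig] but [ɣ] in [ʒaʒiɣo].
Compare 'bone', with invariant [ɣ] in [neluɣ] and [neluɣo]: an analysis with underlying /ɣ/ and a rule producing [g] in isolation would wrongly predict alternation here too.
Therefore /g/ is basic and [ɣ] is derived by intervocalic spirantization (voiced stops become fricatives between vowels).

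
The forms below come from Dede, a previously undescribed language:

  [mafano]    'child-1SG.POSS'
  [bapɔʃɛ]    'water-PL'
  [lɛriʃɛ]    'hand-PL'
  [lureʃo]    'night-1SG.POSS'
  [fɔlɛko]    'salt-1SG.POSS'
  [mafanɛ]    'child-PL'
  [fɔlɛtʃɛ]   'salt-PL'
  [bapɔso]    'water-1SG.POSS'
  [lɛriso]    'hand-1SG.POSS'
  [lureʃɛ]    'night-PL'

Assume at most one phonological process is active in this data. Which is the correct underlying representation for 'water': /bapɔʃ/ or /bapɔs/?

/bapɔs/

The stem for 'water' ends in [s] in [bapɔso] but [ʃ] in [bapɔʃɛ].
The stem 'night' ([lureʃo], [lureʃɛ]) shows [ʃ] unchanged in both environments, so [ʃ] cannot be basic with [s] derived before the 1SG.POSS suffix.
So /s/ is underlying, and a rule of palatalization before a front vowel — /k/ and /s/ become palato-alveolar [tʃ] and [ʃ] before a front vowel — gives [ʃ].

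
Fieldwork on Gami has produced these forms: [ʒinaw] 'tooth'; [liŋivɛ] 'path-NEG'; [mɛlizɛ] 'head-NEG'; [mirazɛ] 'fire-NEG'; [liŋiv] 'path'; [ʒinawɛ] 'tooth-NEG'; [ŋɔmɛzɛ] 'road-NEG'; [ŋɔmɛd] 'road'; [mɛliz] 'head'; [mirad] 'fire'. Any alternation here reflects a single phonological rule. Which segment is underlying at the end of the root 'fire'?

/d/

In [mirad] and [mirazɛ] the final segment of 'fire' alternates: [d] ~ [z].
If /z/ were underlying and a rule turned it into [d] in isolation, 'head' would also alternate; but it has [z] in both [mɛliz] and [mɛlizɛ].
The underlying segment must be /d/; voiced stops become fricatives between vowels, yielding [z] there.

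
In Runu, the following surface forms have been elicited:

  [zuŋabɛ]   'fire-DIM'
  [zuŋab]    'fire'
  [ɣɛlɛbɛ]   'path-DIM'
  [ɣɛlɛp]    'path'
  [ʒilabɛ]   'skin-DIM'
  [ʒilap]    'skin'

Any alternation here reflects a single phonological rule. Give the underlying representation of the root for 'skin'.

In [ʒilabɛ] and [ʒilap] the final segment of 'skin' alternates: [b] ~ [p].
Compare 'fire', with invariant [b] in [zuŋabɛ] and [zuŋab]: an analysis with underlying /b/ and a rule producing [p] in isolation would wrongly predict alternation here too.
So /p/ is underlying, and a rule of intervocalic voicing — voiceless stops become voiced between vowels — gives [b].
The underlying form of 'skin' is therefore /ʒilap/.

/ʒilap/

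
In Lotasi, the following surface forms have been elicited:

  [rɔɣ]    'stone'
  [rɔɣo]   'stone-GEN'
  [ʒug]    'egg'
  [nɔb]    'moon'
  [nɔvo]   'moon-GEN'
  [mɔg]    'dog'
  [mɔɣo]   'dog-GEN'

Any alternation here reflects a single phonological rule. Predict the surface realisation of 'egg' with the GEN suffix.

The root 'dog' surfaces as [mɔg] and [mɔɣo], with a stem-final [g] ~ [ɣ] alternation.
The stem 'stone' ([rɔɣ], [rɔɣo]) shows [ɣ] unchanged in both environments, so [ɣ] cannot be basic with [g] derived in isolation.
The alternation reflects intervocalic spirantization: voiced stops become fricatives between vowels. /g/ is underlying.
From [ʒug] the stem 'egg' is /ʒug/; between vowels this yields [ʒuɣo].

[ʒuɣo]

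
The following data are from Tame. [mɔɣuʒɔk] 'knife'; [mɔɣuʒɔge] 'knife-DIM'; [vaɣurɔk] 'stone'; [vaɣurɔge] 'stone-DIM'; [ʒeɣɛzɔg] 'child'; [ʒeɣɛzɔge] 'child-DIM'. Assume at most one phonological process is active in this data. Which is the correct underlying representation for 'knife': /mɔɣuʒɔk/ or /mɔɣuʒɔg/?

/mɔɣuʒɔk/

'knife' shows [k] ~ [g] at the end of the stem ([mɔɣuʒɔk] vs [mɔɣuʒɔge]).
But 'child' keeps [g] in both environments ([ʒeɣɛzɔg], [ʒeɣɛzɔge]), so there is no rule changing /g/ to [k] in isolation.
So /k/ is underlying, and a rule of intervocalic voicing — voiceless stops become voiced between vowels — gives [g].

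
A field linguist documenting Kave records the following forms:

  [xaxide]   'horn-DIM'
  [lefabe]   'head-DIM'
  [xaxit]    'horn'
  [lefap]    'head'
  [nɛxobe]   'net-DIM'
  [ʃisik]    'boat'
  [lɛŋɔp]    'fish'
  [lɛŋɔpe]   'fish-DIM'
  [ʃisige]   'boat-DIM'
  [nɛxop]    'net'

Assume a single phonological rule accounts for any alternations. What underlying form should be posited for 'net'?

'net' shows [b] ~ [p] at the end of the stem ([nɛxobe] vs [nɛxop]).
Compare 'fish', with invariant [p] in [lɛŋɔpe] and [lɛŋɔp]: an analysis with underlying /p/ and a rule producing [b] before the DIM suffix would wrongly predict alternation here too.
Therefore /b/ is basic and [p] is derived by word-final obstruent devoicing (voiced obstruents become voiceless word-finally).

/nɛxob/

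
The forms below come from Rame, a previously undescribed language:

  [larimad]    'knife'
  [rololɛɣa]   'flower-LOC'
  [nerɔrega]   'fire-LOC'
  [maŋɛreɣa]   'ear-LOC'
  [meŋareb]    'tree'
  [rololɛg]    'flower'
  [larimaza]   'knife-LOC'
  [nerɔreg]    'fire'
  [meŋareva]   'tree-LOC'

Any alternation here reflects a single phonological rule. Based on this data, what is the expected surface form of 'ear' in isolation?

The stem for 'flower' ends in [ɣ] in [rololɛɣa] but [g] in [rololɛg].
If /g/ were underlying and a rule turned it into [ɣ] before the LOC suffix, 'fire' would also alternate; but it has [g] in both [nerɔrega] and [nerɔreg].
So /ɣ/ is underlying, and a rule of word-final hardening — voiced fricatives become stops word-finally — gives [g].
The one attested form of 'ear', [maŋɛreɣa], shows underlying /maŋɛreɣ/. Applying the same rule word-finally gives [maŋɛreg].

[maŋɛreg]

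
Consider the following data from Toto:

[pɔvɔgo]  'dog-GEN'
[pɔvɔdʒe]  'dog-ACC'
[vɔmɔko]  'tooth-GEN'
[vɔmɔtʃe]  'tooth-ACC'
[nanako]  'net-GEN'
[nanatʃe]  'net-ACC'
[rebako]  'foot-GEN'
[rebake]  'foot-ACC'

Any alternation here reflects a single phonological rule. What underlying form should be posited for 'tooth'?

The stem for 'tooth' ends in [k] in [vɔmɔko] but [tʃ] in [vɔmɔtʃe].
Compare 'foot', with invariant [k] in [rebako] and [rebake]: an analysis with underlying /k/ and a rule producing [tʃ] before the ACC suffix would wrongly predict alternation here too.
So /tʃ/ is underlying, and a rule of depalatalization — palato-alveolar /tʃ/ and /dʒ/ become [k] and [g] when no front vowel follows — gives [k].
The underlying form of 'tooth' is therefore /vɔmɔtʃ/.

/vɔmɔtʃ/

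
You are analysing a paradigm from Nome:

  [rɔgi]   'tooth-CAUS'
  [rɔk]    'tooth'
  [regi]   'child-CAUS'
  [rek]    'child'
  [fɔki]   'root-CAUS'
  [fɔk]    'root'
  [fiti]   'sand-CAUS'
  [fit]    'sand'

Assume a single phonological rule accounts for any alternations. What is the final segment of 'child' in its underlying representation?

/g/

'child' shows [g] ~ [k] at the end of the stem ([regi] vs [rek]).
The stem 'root' ([fɔki], [fɔk]) shows [k] unchanged in both environments, so [k] cannot be basic with [g] derived before the CAUS suffix.
The underlying segment must be /g/; voiced obstruents become voiceless word-finally, yielding [k] there.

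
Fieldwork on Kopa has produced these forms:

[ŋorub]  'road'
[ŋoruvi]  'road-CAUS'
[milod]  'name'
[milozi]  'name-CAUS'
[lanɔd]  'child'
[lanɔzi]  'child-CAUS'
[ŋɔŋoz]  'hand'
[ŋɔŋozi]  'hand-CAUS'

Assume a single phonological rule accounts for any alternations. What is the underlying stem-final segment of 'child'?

The stem for 'child' ends in [d] in [lanɔd] but [z] in [lanɔzi].
But 'hand' keeps [z] in both environments ([ŋɔŋoz], [ŋɔŋozi]), so there is no rule changing /z/ to [d] in isolation.
So /d/ is underlying, and a rule of intervocalic spirantization — voiced stops become fricatives between vowels — gives [z].

/d/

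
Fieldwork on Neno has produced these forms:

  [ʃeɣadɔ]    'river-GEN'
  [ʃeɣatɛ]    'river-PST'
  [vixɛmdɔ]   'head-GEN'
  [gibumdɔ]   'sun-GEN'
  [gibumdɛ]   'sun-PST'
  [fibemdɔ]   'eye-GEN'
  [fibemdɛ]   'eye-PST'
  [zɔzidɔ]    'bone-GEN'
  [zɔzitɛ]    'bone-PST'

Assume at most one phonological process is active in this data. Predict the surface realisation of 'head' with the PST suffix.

[vixɛmdɛ]

The PST morpheme has two allomorphs, [-dɛ] and [-tɛ].
The GEN suffix, which begins with [d], is invariant after every stem; so [d] is not altered by any rule here.
The PST suffix is therefore /-tɛ/ underlyingly, with post-nasal voicing: voiceless stops become voiced after a nasal.
After 'head', which ends in a nasal, the suffix surfaces as [-dɛ], giving [vixɛmdɛ].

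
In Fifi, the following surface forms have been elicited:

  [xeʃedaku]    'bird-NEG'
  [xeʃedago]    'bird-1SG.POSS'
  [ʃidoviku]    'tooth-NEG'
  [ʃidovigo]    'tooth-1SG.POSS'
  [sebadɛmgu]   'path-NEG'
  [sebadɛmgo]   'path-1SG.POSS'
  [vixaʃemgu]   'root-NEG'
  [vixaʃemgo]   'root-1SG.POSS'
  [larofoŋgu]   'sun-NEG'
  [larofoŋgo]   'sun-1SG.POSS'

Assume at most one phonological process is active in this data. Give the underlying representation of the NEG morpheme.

/-ku/

The NEG suffix surfaces as [-gu] and [-ku], depending on the final segment of the stem.
By contrast the 1SG.POSS suffix keeps its initial [g] throughout — that segment must be underlying.
So the underlying form is /-ku/, and voiceless stops become voiced after a nasal.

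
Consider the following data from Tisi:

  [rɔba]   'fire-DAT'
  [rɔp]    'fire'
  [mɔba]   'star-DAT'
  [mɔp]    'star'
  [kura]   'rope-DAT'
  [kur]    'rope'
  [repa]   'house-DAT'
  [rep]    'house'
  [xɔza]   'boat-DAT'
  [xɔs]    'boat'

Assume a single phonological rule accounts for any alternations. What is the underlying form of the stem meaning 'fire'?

The stem for 'fire' ends in [b] in [rɔba] but [p] in [rɔp].
If /p/ were underlying and a rule turned it into [b] before the DAT suffix, 'house' would also alternate; but it has [p] in both [repa] and [rep].
Therefore /b/ is basic and [p] is derived by word-final obstruent devoicing (voiced obstruents become voiceless word-finally).

/rɔb/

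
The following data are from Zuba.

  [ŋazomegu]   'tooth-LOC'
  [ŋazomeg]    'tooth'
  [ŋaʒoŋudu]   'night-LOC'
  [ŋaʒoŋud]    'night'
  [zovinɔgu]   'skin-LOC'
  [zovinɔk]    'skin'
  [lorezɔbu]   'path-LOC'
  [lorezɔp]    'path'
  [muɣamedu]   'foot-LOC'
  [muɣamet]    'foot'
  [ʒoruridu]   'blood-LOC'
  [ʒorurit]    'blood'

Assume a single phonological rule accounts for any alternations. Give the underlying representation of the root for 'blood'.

The root 'blood' surfaces as [ʒoruridu] and [ʒorurit], with a stem-final [d] ~ [t] alternation.
The stem 'night' ([ŋaʒoŋudu], [ŋaʒoŋud]) shows [d] unchanged in both environments, so [d] cannot be basic with [t] derived in isolation.
Therefore /t/ is basic and [d] is derived by intervocalic voicing (voiceless stops become voiced between vowels).
Hence 'blood' is /ʒorurit/ underlyingly.

/ʒorurit/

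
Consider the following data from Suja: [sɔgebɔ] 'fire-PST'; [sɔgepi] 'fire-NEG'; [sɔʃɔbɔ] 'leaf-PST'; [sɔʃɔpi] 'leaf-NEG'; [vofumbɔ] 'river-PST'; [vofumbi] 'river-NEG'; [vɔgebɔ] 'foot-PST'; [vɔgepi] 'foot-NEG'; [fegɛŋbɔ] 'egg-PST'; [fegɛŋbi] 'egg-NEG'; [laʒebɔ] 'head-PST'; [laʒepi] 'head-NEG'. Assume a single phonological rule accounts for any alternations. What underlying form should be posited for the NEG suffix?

/-pi/

The NEG suffix surfaces as [-bi] and [-pi], depending on the final segment of the stem.
By contrast the PST suffix keeps its initial [b] throughout — that segment must be underlying.
The NEG suffix is therefore /-pi/ underlyingly, with post-nasal voicing: voiceless stops become voiced after a nasal.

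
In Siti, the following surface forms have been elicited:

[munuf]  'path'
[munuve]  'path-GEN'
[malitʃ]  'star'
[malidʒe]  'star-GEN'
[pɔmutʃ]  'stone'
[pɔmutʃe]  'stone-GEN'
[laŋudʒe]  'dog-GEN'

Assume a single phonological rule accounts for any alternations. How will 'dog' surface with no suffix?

[laŋutʃ]

The root 'star' surfaces as [malitʃ] and [malidʒe], with a stem-final [tʃ] ~ [dʒ] alternation.
If /tʃ/ were underlying and a rule turned it into [dʒ] before the GEN suffix, 'stone' would also alternate; but it has [tʃ] in both [pɔmutʃ] and [pɔmutʃe].
The underlying segment must be /dʒ/; voiced obstruents become voiceless word-finally, yielding [tʃ] there.
From [laŋudʒe] the stem 'dog' is /laŋudʒ/; word-finally this yields [laŋutʃ].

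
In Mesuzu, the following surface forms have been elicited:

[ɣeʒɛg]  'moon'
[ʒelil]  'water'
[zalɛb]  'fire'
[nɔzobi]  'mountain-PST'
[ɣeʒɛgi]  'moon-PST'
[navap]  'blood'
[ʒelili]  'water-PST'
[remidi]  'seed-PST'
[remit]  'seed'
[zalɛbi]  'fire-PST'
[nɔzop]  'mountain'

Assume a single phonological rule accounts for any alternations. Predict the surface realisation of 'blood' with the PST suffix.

[navabi]

The root 'mountain' surfaces as [nɔzop] and [nɔzobi], with a stem-final [p] ~ [b] alternation.
If /b/ were underlying and a rule turned it into [p] in isolation, 'fire' would also alternate; but it has [b] in both [zalɛb] and [zalɛbi].
The underlying segment must be /p/; voiceless stops become voiced between vowels, yielding [b] there.
The one attested form of 'blood', [navap], shows underlying /navap/. Applying the same rule between vowels gives [navabi].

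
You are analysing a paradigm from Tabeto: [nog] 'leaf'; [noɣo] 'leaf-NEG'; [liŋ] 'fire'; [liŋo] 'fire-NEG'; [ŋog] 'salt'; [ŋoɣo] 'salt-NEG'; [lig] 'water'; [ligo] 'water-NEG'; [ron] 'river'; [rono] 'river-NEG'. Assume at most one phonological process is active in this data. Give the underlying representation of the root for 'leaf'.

/noɣ/

In [nog] and [noɣo] the final segment of 'leaf' alternates: [g] ~ [ɣ].
But 'water' keeps [g] in both environments ([lig], [ligo]), so there is no rule changing /g/ to [ɣ] before the NEG suffix.
The underlying segment must be /ɣ/; voiced fricatives become stops word-finally, yielding [g] there.
The underlying form of 'leaf' is therefore /noɣ/.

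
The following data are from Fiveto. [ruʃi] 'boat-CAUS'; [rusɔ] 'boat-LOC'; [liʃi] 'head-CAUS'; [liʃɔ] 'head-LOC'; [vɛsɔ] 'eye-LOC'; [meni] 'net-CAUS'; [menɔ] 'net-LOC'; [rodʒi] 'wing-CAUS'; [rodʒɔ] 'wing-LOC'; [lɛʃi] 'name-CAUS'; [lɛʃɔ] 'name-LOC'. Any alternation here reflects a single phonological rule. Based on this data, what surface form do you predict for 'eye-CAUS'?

The stem for 'boat' ends in [ʃ] in [ruʃi] but [s] in [rusɔ].
Compare 'name', with invariant [ʃ] in [lɛʃi] and [lɛʃɔ]: an analysis with underlying /ʃ/ and a rule producing [s] before the LOC suffix would wrongly predict alternation here too.
Therefore /s/ is basic and [ʃ] is derived by palatalization before a front vowel (/s/ becomes palato-alveolar [ʃ] before a front vowel).
The one attested form of 'eye', [vɛsɔ], shows underlying /vɛs/. Applying the same rule before a front vowel gives [vɛʃi].

[vɛʃi]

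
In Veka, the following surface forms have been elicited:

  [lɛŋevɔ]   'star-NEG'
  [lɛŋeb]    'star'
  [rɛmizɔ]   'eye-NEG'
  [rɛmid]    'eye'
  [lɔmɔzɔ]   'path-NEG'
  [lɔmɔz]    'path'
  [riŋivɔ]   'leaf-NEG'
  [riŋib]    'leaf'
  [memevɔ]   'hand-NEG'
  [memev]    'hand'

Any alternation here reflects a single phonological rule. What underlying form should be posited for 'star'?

/lɛŋeb/

The root 'star' surfaces as [lɛŋevɔ] and [lɛŋeb], with a stem-final [v] ~ [b] alternation.
But 'hand' keeps [v] in both environments ([memevɔ], [memev]), so there is no rule changing /v/ to [b] in isolation.
The alternation reflects intervocalic spirantization: voiced stops become fricatives between vowels. /b/ is underlying.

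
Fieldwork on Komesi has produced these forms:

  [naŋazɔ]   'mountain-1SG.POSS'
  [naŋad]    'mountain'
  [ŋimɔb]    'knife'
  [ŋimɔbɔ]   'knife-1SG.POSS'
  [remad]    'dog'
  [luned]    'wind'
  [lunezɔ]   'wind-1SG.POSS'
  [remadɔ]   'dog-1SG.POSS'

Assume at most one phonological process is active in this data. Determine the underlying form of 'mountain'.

The root 'mountain' surfaces as [naŋazɔ] and [naŋad], with a stem-final [z] ~ [d] alternation.
The stem 'dog' ([remadɔ], [remad]) shows [d] unchanged in both environments, so [d] cannot be basic with [z] derived before the 1SG.POSS suffix.
The underlying segment must be /z/; voiced fricatives become stops word-finally, yielding [d] there.

/naŋaz/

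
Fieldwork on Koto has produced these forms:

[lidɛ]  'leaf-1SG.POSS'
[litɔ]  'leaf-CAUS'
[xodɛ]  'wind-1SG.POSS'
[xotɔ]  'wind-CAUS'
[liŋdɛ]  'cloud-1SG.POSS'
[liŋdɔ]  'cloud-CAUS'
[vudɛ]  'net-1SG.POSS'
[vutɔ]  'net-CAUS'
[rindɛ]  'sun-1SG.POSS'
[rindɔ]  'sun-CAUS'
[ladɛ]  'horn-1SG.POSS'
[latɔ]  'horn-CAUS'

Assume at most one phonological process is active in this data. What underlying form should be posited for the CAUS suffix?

The CAUS suffix surfaces as [-dɔ] and [-tɔ], depending on the final segment of the stem.
By contrast the 1SG.POSS suffix keeps its initial [d] throughout — that segment must be underlying.
The CAUS suffix is therefore /-tɔ/ underlyingly, with post-nasal voicing: voiceless stops become voiced after a nasal.

/-tɔ/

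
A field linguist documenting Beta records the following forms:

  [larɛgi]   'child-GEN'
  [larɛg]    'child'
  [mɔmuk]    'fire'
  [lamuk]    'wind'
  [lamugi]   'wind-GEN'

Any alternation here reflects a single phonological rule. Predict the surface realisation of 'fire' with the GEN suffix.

The root 'wind' surfaces as [lamugi] and [lamuk], with a stem-final [g] ~ [k] alternation.
But 'child' keeps [g] in both environments ([larɛgi], [larɛg]), so there is no rule changing /g/ to [k] in isolation.
So /k/ is underlying, and a rule of intervocalic voicing — voiceless stops become voiced between vowels — gives [g].
The one attested form of 'fire', [mɔmuk], shows underlying /mɔmuk/. Applying the same rule between vowels gives [mɔmugi].

[mɔmugi]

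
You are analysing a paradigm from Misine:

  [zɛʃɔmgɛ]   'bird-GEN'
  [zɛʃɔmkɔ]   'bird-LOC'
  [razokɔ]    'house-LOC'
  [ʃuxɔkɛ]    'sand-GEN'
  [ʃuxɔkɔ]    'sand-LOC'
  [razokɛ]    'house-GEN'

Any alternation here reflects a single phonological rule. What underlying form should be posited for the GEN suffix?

The GEN morpheme has two allomorphs, [-gɛ] and [-kɛ].
The LOC suffix, which begins with [k], is invariant after every stem; so [k] is not altered by any rule here.
So the underlying form is /-gɛ/, and voiced stops become voiceless after a vowel.

/-gɛ/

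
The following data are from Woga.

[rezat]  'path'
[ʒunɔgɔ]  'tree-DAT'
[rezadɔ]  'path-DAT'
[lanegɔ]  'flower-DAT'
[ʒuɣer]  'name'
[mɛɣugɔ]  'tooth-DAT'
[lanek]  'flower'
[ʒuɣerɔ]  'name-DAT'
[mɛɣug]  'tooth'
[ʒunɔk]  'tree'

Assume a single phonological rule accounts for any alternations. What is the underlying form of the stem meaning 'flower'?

The root 'flower' surfaces as [lanegɔ] and [lanek], with a stem-final [g] ~ [k] alternation.
But 'tooth' keeps [g] in both environments ([mɛɣugɔ], [mɛɣug]), so there is no rule changing /g/ to [k] in isolation.
The alternation reflects intervocalic voicing: voiceless stops become voiced between vowels. /k/ is underlying.

/lanek/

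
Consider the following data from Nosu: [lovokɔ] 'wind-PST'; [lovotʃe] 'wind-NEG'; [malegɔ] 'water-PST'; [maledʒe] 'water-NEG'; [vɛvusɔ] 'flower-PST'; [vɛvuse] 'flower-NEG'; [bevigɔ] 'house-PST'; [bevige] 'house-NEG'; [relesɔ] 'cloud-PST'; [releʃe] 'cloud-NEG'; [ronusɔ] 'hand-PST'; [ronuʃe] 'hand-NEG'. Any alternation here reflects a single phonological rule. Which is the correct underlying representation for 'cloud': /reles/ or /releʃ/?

'cloud' shows [s] ~ [ʃ] at the end of the stem ([relesɔ] vs [releʃe]).
But 'flower' keeps [s] in both environments ([vɛvusɔ], [vɛvuse]), so there is no rule changing /s/ to [ʃ] before the NEG suffix.
Therefore /ʃ/ is basic and [s] is derived by depalatalization (palato-alveolar /tʃ/, /dʒ/ and /ʃ/ become [k], [g] and [s] when no front vowel follows).

/releʃ/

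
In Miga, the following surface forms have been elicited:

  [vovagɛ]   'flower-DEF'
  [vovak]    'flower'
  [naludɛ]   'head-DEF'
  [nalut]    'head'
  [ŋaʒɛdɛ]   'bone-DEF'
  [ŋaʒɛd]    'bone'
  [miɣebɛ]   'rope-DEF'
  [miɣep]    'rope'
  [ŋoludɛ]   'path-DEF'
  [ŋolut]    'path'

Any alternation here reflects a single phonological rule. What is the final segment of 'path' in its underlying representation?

'path' shows [d] ~ [t] at the end of the stem ([ŋoludɛ] vs [ŋolut]).
The stem 'bone' ([ŋaʒɛdɛ], [ŋaʒɛd]) shows [d] unchanged in both environments, so [d] cannot be basic with [t] derived in isolation.
So /t/ is underlying, and a rule of intervocalic voicing — voiceless stops become voiced between vowels — gives [d].

/t/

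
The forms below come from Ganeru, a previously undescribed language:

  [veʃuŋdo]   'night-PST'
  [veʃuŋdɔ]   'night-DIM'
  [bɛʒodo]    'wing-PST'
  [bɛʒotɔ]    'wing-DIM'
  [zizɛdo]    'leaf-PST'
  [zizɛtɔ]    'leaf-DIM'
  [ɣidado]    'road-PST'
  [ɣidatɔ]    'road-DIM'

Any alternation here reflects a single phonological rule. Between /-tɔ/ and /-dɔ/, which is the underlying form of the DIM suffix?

/-tɔ/

The DIM suffix surfaces as [-dɔ] and [-tɔ], depending on the final segment of the stem.
The PST suffix, which begins with [d], is invariant after every stem; so [d] is not altered by any rule here.
So the underlying form is /-tɔ/, and voiceless stops become voiced after a nasal.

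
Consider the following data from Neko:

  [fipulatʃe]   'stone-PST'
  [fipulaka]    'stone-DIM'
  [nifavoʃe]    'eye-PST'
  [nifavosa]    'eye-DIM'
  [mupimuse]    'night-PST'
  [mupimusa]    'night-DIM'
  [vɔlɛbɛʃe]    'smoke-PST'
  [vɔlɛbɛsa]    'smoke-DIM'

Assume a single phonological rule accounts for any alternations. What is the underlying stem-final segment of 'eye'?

'eye' shows [ʃ] ~ [s] at the end of the stem ([nifavoʃe] vs [nifavosa]).
Compare 'night', with invariant [s] in [mupimuse] and [mupimusa]: an analysis with underlying /s/ and a rule producing [ʃ] before the PST suffix would wrongly predict alternation here too.
The alternation reflects depalatalization: palato-alveolar /tʃ/ and /ʃ/ become [k] and [s] when no front vowel follows. /ʃ/ is underlying.

/ʃ/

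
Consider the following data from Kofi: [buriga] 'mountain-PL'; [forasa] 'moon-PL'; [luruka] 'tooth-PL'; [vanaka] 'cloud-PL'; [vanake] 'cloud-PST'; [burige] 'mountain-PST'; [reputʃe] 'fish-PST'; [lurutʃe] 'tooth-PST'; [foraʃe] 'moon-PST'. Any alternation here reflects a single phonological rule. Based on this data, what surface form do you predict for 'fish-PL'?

'tooth' shows [tʃ] ~ [k] at the end of the stem ([lurutʃe] vs [luruka]).
The stem 'cloud' ([vanake], [vanaka]) shows [k] unchanged in both environments, so [k] cannot be basic with [tʃ] derived before the PST suffix.
So /tʃ/ is underlying, and a rule of depalatalization — palato-alveolar /tʃ/ and /ʃ/ become [k] and [s] when no front vowel follows — gives [k].
From [reputʃe] the stem 'fish' is /reputʃ/; when no front vowel follows this yields [repuka].

[repuka]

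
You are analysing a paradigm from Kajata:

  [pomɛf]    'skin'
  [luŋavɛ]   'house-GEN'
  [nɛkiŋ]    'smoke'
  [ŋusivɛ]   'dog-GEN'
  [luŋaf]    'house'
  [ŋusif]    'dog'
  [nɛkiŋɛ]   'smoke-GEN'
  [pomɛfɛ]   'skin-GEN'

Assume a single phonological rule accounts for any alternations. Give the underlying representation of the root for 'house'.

/luŋav/

In [luŋaf] and [luŋavɛ] the final segment of 'house' alternates: [f] ~ [v].
But 'skin' keeps [f] in both environments ([pomɛf], [pomɛfɛ]), so there is no rule changing /f/ to [v] before the GEN suffix.
So /v/ is underlying, and a rule of word-final obstruent devoicing — voiced obstruents become voiceless word-finally — gives [f].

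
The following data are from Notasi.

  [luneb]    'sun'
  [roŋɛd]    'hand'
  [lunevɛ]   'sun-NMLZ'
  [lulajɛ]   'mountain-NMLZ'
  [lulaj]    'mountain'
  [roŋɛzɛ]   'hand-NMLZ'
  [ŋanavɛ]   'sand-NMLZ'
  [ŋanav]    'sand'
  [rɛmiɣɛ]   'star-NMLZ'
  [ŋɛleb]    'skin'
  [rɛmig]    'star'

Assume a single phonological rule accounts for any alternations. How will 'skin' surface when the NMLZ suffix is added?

[ŋɛlevɛ]

'sun' shows [v] ~ [b] at the end of the stem ([lunevɛ] vs [luneb]).
Compare 'sand', with invariant [v] in [ŋanavɛ] and [ŋanav]: an analysis with underlying /v/ and a rule producing [b] in isolation would wrongly predict alternation here too.
The alternation reflects intervocalic spirantization: voiced stops become fricatives between vowels. /b/ is underlying.
The one attested form of 'skin', [ŋɛleb], shows underlying /ŋɛleb/. Applying the same rule between vowels gives [ŋɛlevɛ].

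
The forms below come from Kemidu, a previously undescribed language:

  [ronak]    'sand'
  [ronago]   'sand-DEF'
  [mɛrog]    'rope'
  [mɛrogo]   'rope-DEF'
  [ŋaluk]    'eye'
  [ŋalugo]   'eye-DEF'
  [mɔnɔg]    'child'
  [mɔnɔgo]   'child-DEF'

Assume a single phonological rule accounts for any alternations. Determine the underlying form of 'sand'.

The root 'sand' surfaces as [ronak] and [ronago], with a stem-final [k] ~ [g] alternation.
If /g/ were underlying and a rule turned it into [k] in isolation, 'child' would also alternate; but it has [g] in both [mɔnɔg] and [mɔnɔgo].
So /k/ is underlying, and a rule of intervocalic voicing — voiceless stops become voiced between vowels — gives [g].
The underlying form of 'sand' is therefore /ronak/.

/ronak/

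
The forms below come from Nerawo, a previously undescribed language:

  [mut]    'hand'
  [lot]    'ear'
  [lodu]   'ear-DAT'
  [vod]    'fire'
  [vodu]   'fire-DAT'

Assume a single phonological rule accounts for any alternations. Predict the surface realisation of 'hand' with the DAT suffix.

[mudu]

In [lot] and [lodu] the final segment of 'ear' alternates: [t] ~ [d].
But 'fire' keeps [d] in both environments ([vod], [vodu]), so there is no rule changing /d/ to [t] in isolation.
So /t/ is underlying, and a rule of intervocalic voicing — voiceless stops become voiced between vowels — gives [d].
The one attested form of 'hand', [mut], shows underlying /mut/. Applying the same rule between vowels gives [mudu].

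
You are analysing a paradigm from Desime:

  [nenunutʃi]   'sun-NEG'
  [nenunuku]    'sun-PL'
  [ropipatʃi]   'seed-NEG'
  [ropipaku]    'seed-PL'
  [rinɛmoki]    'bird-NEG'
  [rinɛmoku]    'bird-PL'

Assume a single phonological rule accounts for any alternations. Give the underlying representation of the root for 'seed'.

/ropipatʃ/

In [ropipatʃi] and [ropipaku] the final segment of 'seed' alternates: [tʃ] ~ [k].
If /k/ were underlying and a rule turned it into [tʃ] before the NEG suffix, 'bird' would also alternate; but it has [k] in both [rinɛmoki] and [rinɛmoku].
Therefore /tʃ/ is basic and [k] is derived by depalatalization (palato-alveolar /tʃ/ becomes [k] when no front vowel follows).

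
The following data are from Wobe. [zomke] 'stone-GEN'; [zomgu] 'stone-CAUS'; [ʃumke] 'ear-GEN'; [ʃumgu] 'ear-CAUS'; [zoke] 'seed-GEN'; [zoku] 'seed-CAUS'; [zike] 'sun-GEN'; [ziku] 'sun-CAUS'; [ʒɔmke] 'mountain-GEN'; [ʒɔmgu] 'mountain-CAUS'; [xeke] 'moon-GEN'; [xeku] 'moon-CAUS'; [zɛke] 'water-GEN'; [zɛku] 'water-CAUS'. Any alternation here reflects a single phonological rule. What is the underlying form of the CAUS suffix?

/-gu/

The CAUS morpheme has two allomorphs, [-gu] and [-ku].
The GEN suffix, which begins with [k], is invariant after every stem; so [k] is not altered by any rule here.
So the underlying form is /-gu/, and voiced stops become voiceless after a vowel.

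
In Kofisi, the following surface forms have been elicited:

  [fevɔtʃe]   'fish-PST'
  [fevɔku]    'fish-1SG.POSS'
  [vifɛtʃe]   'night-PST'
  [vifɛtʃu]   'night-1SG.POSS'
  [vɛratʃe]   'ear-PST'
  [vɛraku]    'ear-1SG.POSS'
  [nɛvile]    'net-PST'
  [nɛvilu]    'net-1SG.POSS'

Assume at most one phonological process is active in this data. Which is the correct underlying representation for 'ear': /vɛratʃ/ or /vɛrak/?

The stem for 'ear' ends in [tʃ] in [vɛratʃe] but [k] in [vɛraku].
Compare 'night', with invariant [tʃ] in [vifɛtʃe] and [vifɛtʃu]: an analysis with underlying /tʃ/ and a rule producing [k] before the 1SG.POSS suffix would wrongly predict alternation here too.
The alternation reflects palatalization before a front vowel: /k/ becomes palato-alveolar [tʃ] before a front vowel. /k/ is underlying.

/vɛrak/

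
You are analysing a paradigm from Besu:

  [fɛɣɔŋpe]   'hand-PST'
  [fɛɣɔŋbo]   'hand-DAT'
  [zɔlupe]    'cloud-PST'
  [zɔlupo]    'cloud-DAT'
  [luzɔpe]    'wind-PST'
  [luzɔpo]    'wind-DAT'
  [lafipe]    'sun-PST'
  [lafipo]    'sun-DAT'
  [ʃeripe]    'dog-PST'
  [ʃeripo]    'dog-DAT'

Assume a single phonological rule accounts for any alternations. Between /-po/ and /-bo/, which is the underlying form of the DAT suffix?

The DAT morpheme has two allomorphs, [-bo] and [-po].
The PST suffix, which begins with [p], is invariant after every stem; so [p] is not altered by any rule here.
So the underlying form is /-bo/, and voiced stops become voiceless after a vowel.

/-bo/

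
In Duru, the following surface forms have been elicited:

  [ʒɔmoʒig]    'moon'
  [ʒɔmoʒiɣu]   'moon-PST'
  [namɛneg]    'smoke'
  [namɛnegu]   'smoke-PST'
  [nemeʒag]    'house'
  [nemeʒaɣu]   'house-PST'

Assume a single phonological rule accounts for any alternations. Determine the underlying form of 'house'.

The stem for 'house' ends in [g] in [nemeʒag] but [ɣ] in [nemeʒaɣu].
But 'smoke' keeps [g] in both environments ([namɛneg], [namɛnegu]), so there is no rule changing /g/ to [ɣ] before the PST suffix.
The underlying segment must be /ɣ/; voiced fricatives become stops word-finally, yielding [g] there.

/nemeʒaɣ/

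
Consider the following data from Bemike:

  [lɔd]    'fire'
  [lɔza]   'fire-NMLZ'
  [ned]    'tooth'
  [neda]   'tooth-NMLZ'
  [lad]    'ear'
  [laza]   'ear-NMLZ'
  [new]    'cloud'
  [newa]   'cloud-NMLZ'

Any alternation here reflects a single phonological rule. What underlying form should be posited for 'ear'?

/laz/

The stem for 'ear' ends in [d] in [lad] but [z] in [laza].
But 'tooth' keeps [d] in both environments ([ned], [neda]), so there is no rule changing /d/ to [z] before the NMLZ suffix.
So /z/ is underlying, and a rule of word-final hardening — voiced fricatives become stops word-finally — gives [d].
So 'ear' = /laz/.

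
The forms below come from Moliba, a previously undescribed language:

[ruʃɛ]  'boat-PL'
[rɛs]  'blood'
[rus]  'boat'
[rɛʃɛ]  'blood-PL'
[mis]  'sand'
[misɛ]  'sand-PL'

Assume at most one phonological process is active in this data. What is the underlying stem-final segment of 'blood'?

/ʃ/

'blood' shows [ʃ] ~ [s] at the end of the stem ([rɛʃɛ] vs [rɛs]).
But 'sand' keeps [s] in both environments ([misɛ], [mis]), so there is no rule changing /s/ to [ʃ] before the PL suffix.
The underlying segment must be /ʃ/; palato-alveolar /ʃ/ becomes [s] when no front vowel follows, yielding [s] there.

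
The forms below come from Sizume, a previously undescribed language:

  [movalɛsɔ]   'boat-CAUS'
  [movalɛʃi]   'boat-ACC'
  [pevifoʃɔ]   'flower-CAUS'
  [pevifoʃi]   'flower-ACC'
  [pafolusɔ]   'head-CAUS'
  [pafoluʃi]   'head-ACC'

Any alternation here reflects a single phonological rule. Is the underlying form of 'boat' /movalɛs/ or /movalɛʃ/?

'boat' shows [s] ~ [ʃ] at the end of the stem ([movalɛsɔ] vs [movalɛʃi]).
If /ʃ/ were underlying and a rule turned it into [s] before the CAUS suffix, 'flower' would also alternate; but it has [ʃ] in both [pevifoʃɔ] and [pevifoʃi].
So /s/ is underlying, and a rule of palatalization before a front vowel — /s/ becomes palato-alveolar [ʃ] before a front vowel — gives [ʃ].

/movalɛs/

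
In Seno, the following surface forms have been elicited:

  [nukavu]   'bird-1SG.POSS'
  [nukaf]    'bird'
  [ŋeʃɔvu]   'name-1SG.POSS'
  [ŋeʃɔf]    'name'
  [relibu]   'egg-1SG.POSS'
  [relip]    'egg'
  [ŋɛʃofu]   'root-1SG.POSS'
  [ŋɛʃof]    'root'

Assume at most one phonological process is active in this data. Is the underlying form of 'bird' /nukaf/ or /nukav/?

'bird' shows [v] ~ [f] at the end of the stem ([nukavu] vs [nukaf]).
If /f/ were underlying and a rule turned it into [v] before the 1SG.POSS suffix, 'root' would also alternate; but it has [f] in both [ŋɛʃofu] and [ŋɛʃof].
The underlying segment must be /v/; voiced obstruents become voiceless word-finally, yielding [f] there.

/nukav/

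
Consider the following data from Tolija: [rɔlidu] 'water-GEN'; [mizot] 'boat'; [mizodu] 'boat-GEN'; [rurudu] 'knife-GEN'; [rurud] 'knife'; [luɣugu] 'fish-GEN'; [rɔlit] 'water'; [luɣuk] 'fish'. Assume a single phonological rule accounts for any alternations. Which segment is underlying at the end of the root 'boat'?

'boat' shows [t] ~ [d] at the end of the stem ([mizot] vs [mizodu]).
If /d/ were underlying and a rule turned it into [t] in isolation, 'knife' would also alternate; but it has [d] in both [rurud] and [rurudu].
So /t/ is underlying, and a rule of intervocalic voicing — voiceless stops become voiced between vowels — gives [d].

/t/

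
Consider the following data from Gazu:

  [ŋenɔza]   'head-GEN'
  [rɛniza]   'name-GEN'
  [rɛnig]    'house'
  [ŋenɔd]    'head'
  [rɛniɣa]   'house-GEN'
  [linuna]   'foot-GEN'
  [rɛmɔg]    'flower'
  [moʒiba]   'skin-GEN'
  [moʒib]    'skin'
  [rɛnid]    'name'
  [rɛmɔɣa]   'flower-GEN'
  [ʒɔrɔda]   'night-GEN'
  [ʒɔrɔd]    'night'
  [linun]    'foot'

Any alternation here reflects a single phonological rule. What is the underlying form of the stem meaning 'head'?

'head' shows [z] ~ [d] at the end of the stem ([ŋenɔza] vs [ŋenɔd]).
Compare 'night', with invariant [d] in [ʒɔrɔda] and [ʒɔrɔd]: an analysis with underlying /d/ and a rule producing [z] before the GEN suffix would wrongly predict alternation here too.
The underlying segment must be /z/; voiced fricatives become stops word-finally, yielding [d] there.

/ŋenɔz/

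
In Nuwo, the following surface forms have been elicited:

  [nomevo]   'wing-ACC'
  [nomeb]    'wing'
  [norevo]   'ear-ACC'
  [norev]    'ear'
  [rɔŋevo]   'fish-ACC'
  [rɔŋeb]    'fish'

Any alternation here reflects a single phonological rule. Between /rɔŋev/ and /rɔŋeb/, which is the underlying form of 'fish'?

/rɔŋeb/

The root 'fish' surfaces as [rɔŋevo] and [rɔŋeb], with a stem-final [v] ~ [b] alternation.
If /v/ were underlying and a rule turned it into [b] in isolation, 'ear' would also alternate; but it has [v] in both [norevo] and [norev].
Therefore /b/ is basic and [v] is derived by intervocalic spirantization (voiced stops become fricatives between vowels).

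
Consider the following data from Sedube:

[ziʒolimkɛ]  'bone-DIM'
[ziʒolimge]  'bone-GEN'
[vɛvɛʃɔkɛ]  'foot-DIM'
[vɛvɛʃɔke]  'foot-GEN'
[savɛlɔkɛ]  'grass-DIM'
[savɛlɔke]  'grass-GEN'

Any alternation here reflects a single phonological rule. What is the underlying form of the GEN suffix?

/-ge/

The GEN suffix surfaces as [-ge] and [-ke], depending on the final segment of the stem.
The DIM suffix, which begins with [k], is invariant after every stem; so [k] is not altered by any rule here.
So the underlying form is /-ge/, and voiced stops become voiceless after a vowel.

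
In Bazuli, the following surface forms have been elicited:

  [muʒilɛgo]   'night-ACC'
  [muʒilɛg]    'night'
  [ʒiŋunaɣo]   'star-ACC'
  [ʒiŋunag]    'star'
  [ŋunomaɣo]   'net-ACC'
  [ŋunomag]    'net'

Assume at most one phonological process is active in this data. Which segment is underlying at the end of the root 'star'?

/ɣ/

In [ʒiŋunaɣo] and [ʒiŋunag] the final segment of 'star' alternates: [ɣ] ~ [g].
The stem 'night' ([muʒilɛgo], [muʒilɛg]) shows [g] unchanged in both environments, so [g] cannot be basic with [ɣ] derived before the ACC suffix.
The alternation reflects word-final hardening: voiced fricatives become stops word-finally. /ɣ/ is underlying.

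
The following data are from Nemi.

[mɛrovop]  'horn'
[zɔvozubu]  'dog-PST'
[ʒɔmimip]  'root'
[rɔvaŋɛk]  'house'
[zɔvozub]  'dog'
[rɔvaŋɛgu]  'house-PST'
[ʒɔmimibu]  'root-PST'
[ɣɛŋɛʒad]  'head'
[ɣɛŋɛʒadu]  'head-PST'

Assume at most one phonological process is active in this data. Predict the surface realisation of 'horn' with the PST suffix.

In [ʒɔmimibu] and [ʒɔmimip] the final segment of 'root' alternates: [b] ~ [p].
If /b/ were underlying and a rule turned it into [p] in isolation, 'dog' would also alternate; but it has [b] in both [zɔvozubu] and [zɔvozub].
Therefore /p/ is basic and [b] is derived by intervocalic voicing (voiceless stops become voiced between vowels).
The one attested form of 'horn', [mɛrovop], shows underlying /mɛrovop/. Applying the same rule between vowels gives [mɛrovobu].

[mɛrovobu]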